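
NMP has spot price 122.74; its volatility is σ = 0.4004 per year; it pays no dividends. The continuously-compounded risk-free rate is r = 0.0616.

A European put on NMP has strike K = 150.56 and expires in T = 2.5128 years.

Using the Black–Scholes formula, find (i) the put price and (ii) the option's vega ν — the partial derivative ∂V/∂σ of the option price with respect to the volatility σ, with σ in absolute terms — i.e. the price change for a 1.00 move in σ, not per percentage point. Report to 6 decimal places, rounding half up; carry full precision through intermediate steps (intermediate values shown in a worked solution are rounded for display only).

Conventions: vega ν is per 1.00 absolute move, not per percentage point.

price = 34.547544
ν = 75.428317

σ√T = 0.4004·√2.5128 = 0.634707
d₁ = (ln(S/K) + (r+σ²/2)T) / (σ√T) = (ln(122.74/150.56) + (0.0616+0.4004²/2)·2.5128) / 0.634707 = (-0.204293 + 0.356215) / 0.634707 = 0.239357
d₂ = d₁ − σ√T = 0.239357 − 0.634707 = -0.395350
e^{−rT} = 0.856596
N(−d₁) = 0.405414,  N(−d₂) = 0.653708
Put price V = K·e^{−rT}·N(−d₂) − S·N(−d₁) = 84.308115 − 49.760571 = 34.547544
φ(d₁) = (1/√(2π))·e^{−d₁²/2} = 0.387676
ν = S·φ(d₁)·√T = 75.428317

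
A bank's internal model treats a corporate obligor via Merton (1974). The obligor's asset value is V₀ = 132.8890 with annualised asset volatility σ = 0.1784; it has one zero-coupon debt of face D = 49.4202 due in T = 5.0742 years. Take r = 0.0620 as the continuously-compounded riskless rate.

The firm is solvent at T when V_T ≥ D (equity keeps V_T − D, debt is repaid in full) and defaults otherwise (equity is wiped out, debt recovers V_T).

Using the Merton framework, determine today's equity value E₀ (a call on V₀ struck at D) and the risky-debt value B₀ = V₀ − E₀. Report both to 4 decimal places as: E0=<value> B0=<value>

Equity is a call on the firm's assets struck at D = 49.4202:
d₁ = [ln(V₀/D) + (r + σ²/2)T] / (σ√T)
   = [ln(132.8890/49.4202) + (0.0620 + 0.5·0.1784²)·5.0742] / (0.1784·√5.0742)
   = [0.989155 + 0.395348] / 0.401864 = 3.445205
d₂ = d₁ − σ√T = 3.445205 − 0.401864 = 3.043342
N(d₁) = 0.999715,  N(d₂) = 0.998830,  e^(−rT) = 0.730081
E₀ = V₀·N(d₁) − D·e^(−rT)·N(d₂)
   = 132.8890·0.999715 − 49.4202·0.730081·0.998830 = 96.812566
B₀ = V₀ − E₀ = 132.8890 − 96.812566 = 36.076434

E0=96.8126 B0=36.0764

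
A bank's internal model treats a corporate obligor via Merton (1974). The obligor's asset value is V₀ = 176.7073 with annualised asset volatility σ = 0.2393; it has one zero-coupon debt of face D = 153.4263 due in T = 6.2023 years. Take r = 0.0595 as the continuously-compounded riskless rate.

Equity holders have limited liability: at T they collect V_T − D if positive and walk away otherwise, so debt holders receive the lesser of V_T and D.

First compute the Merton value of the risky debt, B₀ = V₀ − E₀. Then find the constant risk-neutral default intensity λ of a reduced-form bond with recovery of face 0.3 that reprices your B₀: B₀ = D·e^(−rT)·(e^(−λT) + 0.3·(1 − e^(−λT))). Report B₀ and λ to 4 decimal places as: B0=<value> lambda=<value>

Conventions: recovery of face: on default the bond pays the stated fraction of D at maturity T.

B0=97.4407 lambda=0.0199

Apply the equity-as-call identities (strike 153.4263, horizon 6.2023 years):
d₁ = [ln(V₀/D) + (r + σ²/2)T] / (σ√T)
   = [ln(176.7073/153.4263) + (0.0595 + 0.5·0.2393²)·6.2023] / (0.2393·√6.2023)
   = [0.141274 + 0.546623] / 0.595963 = 1.154262
d₂ = d₁ − σ√T = 1.154262 − 0.595963 = 0.558299
N(d₁) = 0.875804,  N(d₂) = 0.711680,  e^(−rT) = 0.691400
E₀ = V₀·N(d₁) − D·e^(−rT)·N(d₂)
   = 176.7073·0.875804 − 153.4263·0.691400·0.711680 = 79.266638
B₀ = V₀ − E₀ = 176.7073 − 79.266638 = 97.440662
e^(−λT) = (B₀·e^(rT)/D − 0.3)/(1 − 0.3) = (97.4407·1.446341/153.4263 − 0.3)/0.7 = 0.88366839
λ = −ln(0.88366839)/6.2023 = 0.019940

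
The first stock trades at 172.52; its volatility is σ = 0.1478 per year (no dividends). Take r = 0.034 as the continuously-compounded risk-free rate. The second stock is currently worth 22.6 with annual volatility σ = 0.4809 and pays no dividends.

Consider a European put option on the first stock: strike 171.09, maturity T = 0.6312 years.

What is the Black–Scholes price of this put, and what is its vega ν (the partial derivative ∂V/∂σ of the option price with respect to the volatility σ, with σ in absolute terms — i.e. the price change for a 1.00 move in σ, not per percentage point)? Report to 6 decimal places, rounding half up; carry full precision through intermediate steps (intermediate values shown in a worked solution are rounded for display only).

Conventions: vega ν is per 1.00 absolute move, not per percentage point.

price = 5.681666
ν = 52.077057

σ√T = 0.1478·√0.6312 = 0.117424
d₁ = (ln(S/K) + (r+σ²/2)T) / (σ√T) = (ln(172.52/171.09) + (0.034+0.1478²/2)·0.6312) / 0.117424 = (0.008323 + 0.028355) / 0.117424 = 0.312358
d₂ = d₁ − σ√T = 0.312358 − 0.117424 = 0.194934
e^{−rT} = 0.978768
N(−d₁) = 0.377384,  N(−d₂) = 0.422722
Put price V = K·e^{−rT}·N(−d₂) − S·N(−d₁) = 70.787963 − 65.106298 = 5.681666
φ(d₁) = (1/√(2π))·e^{−d₁²/2} = 0.379947
ν = S·φ(d₁)·√T = 52.077057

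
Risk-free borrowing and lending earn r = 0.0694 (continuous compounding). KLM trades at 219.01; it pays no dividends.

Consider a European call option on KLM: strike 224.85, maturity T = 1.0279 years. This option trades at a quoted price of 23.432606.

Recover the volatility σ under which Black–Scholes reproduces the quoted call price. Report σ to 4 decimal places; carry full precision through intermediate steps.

sigma = 0.2106

At σ = 0.2106 the Black–Scholes value reproduces the quote:
σ√T = 0.2106·√1.0279 = 0.213518
d₁ = (ln(S/K) + (r+σ²/2)T) / (σ√T) = (ln(219.01/224.85) + (0.0694+0.2106²/2)·1.0279) / 0.213518 = (-0.026316 + 0.094131) / 0.213518 = 0.317609
d₂ = d₁ − σ√T = 0.317609 − 0.213518 = 0.104091
e^{−rT} = 0.931149
N(d₁) = 0.624609,  N(d₂) = 0.541451
V = S·N(d₁) − K·e^{−rT}·N(d₂) = 136.795629 − 113.363023 = 23.432606 (the quoted price), and the Black–Scholes price is strictly increasing in σ, so σ is unique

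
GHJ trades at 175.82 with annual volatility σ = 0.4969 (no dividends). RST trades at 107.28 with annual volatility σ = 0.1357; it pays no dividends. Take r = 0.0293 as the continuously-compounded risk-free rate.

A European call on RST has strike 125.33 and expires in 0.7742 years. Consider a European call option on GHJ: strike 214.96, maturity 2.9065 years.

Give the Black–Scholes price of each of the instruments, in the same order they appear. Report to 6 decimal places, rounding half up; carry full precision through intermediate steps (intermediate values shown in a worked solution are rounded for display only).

price(RST call K=125.33) = 0.915409
price(GHJ call K=214.96) = 50.973883

[RST call K=125.33]
σ√T = 0.1357·√0.7742 = 0.119401
d₁ = (ln(S/K) + (r+σ²/2)T) / (σ√T) = (ln(107.28/125.33) + (0.0293+0.1357²/2)·0.7742) / 0.119401 = (-0.155508 + 0.029812) / 0.119401 = -1.052723
d₂ = d₁ − σ√T = -1.052723 − 0.119401 = -1.172123
e^{−rT} = 0.977571
N(d₁) = 0.146234,  N(d₂) = 0.120574
price = S·N(d₁) − K·e^{−rT}·N(d₂) = 15.687987 − 14.772578 = 0.915409
[GHJ call K=214.96]
σ√T = 0.4969·√2.9065 = 0.847138
d₁ = (ln(S/K) + (r+σ²/2)T) / (σ√T) = (ln(175.82/214.96) + (0.0293+0.4969²/2)·2.9065) / 0.847138 = (-0.200991 + 0.443982) / 0.847138 = 0.286837
d₂ = d₁ − σ√T = 0.286837 − 0.847138 = -0.560301
e^{−rT} = 0.918365
N(d₁) = 0.612881,  N(d₂) = 0.287637
price = S·N(d₁) − K·e^{−rT}·N(d₂) = 107.756822 − 56.782939 = 50.973883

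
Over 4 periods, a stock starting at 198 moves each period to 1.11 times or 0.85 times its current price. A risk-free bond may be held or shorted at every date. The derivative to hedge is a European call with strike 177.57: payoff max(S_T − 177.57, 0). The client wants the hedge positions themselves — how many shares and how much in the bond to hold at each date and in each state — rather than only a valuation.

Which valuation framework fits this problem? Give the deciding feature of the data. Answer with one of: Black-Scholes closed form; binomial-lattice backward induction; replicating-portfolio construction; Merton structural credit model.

Key observation: the deliverable is the dynamic trading strategy on the 4-step tree (spot 198, moves 1.11 and 0.85), so the valuation must go through the node-by-node replicating-portfolio solve.

framework: replicating-portfolio construction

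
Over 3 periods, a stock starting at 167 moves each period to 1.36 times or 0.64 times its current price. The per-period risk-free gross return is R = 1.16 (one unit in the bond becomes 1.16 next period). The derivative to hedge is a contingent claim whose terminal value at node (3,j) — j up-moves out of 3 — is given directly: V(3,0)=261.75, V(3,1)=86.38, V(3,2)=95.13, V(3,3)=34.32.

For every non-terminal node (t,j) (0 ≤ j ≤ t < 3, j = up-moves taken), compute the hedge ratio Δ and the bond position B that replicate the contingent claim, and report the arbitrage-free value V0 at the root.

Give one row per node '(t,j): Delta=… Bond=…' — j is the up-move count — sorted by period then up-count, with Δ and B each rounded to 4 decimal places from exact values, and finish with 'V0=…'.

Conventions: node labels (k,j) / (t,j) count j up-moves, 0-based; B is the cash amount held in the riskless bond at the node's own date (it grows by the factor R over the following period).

(0,0): Delta=-0.2580 Bond=90.7028
(1,0): Delta=-0.4749 Bond=128.4021
(1,1): Delta=-0.2187 Bond=96.2972
(2,0): Delta=-3.5608 Bond=360.0297
(2,1): Delta=0.0836 Bond=67.7605
(2,2): Delta=-0.2734 Bond=128.6063
V0=47.6203

No-arbitrage ⇒ martingale measure with p* = (R−d)/(u−d) = 0.7222.
Payoffs at expiry: V(3,0)=261.7500, V(3,1)=86.3800, V(3,2)=95.1300, V(3,3)=34.3200
  t=2,j=0: stock 68.4032 → up 93.0284 (V=86.3800), down 43.7780 (V=261.7500). Price 116.4602; hedge Δ=-3.5608, bond B=360.0297.
  t=2,j=1: stock 145.3568 → up 197.6852 (V=95.1300), down 93.0284 (V=86.3800). Price 79.9133; hedge Δ=0.0836, bond B=67.7605.
  t=2,j=2: stock 308.8832 → up 420.0812 (V=34.3200), down 197.6852 (V=95.1300). Price 44.1480; hedge Δ=-0.2734, bond B=128.6063.
  t=1,j=0: stock 106.8800 → up 145.3568 (V=79.9133), down 68.4032 (V=116.4602). Price 77.6424; hedge Δ=-0.4749, bond B=128.4021.
  t=1,j=1: stock 227.1200 → up 308.8832 (V=44.1480), down 145.3568 (V=79.9133). Price 46.6231; hedge Δ=-0.2187, bond B=96.2972.
  t=0,j=0: stock 167.0000 → up 227.1200 (V=46.6231), down 106.8800 (V=77.6424). Price 47.6203; hedge Δ=-0.2580, bond B=90.7028.
Verification: the root portfolio costs Δ(0,0)·S0 + B(0,0) = 47.6203, matching V0.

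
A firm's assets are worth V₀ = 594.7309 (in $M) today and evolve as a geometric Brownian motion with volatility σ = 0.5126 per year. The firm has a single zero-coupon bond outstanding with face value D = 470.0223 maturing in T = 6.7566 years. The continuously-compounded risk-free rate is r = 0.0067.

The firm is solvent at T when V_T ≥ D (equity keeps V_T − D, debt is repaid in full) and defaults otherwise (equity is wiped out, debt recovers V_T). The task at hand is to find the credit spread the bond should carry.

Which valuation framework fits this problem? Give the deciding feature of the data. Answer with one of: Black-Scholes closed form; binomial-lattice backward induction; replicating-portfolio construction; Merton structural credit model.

Key observation: a levered firm with one bullet debt due at 6.7566 years is the canonical structural-credit setup: equity is a call on the firm's assets struck at the face value.

framework: Merton structural credit model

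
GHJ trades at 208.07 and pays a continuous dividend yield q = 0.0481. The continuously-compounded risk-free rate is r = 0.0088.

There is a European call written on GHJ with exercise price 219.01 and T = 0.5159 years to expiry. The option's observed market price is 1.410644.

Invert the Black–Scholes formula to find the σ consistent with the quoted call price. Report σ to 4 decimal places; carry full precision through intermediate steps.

At σ = 0.1038 the Black–Scholes value reproduces the quote:
σ√T = 0.1038·√0.5159 = 0.074556
d₁ = (ln(S/K) + (r−q+σ²/2)T) / (σ√T) = (ln(208.07/219.01) + (0.0088−0.0481+0.1038²/2)·0.5159) / 0.074556 = (-0.051243 − 0.017496) / 0.074556 = -0.921976
d₂ = d₁ − σ√T = -0.921976 − 0.074556 = -0.996531
e^{−rT} = 0.995470
e^{−qT} = 0.975491
N(d₁) = 0.178271,  N(d₂) = 0.159496
V = S·e^{−qT}·N(d₁) − K·e^{−rT}·N(d₂) = 36.183643 − 34.772999 = 1.410644 (the quoted price), and the Black–Scholes price is strictly increasing in σ, so σ is unique

sigma = 0.1038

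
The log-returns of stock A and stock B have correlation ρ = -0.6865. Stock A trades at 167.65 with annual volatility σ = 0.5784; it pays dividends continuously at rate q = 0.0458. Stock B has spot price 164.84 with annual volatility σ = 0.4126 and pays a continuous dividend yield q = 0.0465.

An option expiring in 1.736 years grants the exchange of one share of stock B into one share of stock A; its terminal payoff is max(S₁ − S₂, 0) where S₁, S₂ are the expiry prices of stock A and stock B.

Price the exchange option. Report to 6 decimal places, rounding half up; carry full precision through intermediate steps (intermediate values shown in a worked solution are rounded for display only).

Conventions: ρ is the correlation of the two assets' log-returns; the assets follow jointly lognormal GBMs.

σ_eff = √(σ₁² + σ₂² − 2ρσ₁σ₂) = √(0.5784² + 0.4126² − 2·-0.6865·0.5784·0.4126) = 0.912386
d₁ = (ln(S₁/S₂) + (q₂ − q₁ + σ_eff²/2)T) / (σ_eff√T) = (ln(167.65/164.84) + (0.0465 − 0.0458 + 0.416224)·1.736) / 1.202136 = 0.616140
d₂ = d₁ − σ_eff√T = 0.616140 − 1.202136 = -0.585996
N(d₁) = 0.731099,  N(d₂) = 0.278939
V = S₁·e^{−q₁T}·N(d₁) − S₂·e^{−q₂T}·N(d₂) = 113.200787 − 42.414456 = 70.786331
Key observation: no risk-free rate is needed — with the second asset as numeraire the exchange option is a call on the ratio S₁/S₂, and r cancels out of the value.

exchange price = 70.786331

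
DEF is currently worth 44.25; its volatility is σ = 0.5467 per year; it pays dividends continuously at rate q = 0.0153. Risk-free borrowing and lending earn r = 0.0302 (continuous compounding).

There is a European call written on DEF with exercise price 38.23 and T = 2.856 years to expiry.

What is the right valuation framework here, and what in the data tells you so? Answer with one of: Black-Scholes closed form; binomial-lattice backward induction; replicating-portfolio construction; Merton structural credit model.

framework: Black-Scholes closed form

Key observation: a European-exercise option on DEF struck at 38.23 — a GBM underlying with constant parameters — admits an analytic price: the data contain no early exercise, no discrete tree, no debt structure.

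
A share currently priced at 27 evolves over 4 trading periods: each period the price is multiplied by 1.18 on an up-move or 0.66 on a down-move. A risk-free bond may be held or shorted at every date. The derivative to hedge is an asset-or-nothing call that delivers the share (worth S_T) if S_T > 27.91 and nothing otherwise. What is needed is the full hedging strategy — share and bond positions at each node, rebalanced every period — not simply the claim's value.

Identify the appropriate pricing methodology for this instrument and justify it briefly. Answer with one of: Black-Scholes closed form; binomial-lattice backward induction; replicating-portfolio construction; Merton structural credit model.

Key observation: a price alone would not answer the question — the per-node share/bond construction on the spot-27, 1.18/0.66 tree is required, and only the replicating-portfolio method yields it.

framework: replicating-portfolio construction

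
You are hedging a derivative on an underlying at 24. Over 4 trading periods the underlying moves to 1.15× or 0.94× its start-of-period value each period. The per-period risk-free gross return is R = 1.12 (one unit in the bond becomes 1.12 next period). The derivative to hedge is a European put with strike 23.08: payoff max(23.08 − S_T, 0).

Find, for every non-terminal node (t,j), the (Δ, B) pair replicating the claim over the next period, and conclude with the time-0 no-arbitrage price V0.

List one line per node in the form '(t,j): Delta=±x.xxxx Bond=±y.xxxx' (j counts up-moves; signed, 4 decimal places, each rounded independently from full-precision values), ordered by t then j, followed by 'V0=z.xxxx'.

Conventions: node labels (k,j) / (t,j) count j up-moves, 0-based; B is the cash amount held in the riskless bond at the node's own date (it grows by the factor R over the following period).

Under the risk-neutral measure, an up-move has probability p* = (R−d)/(u−d) = 0.8571 and values discount at R = 1.12.
Terminal payoffs: V(4,0)=4.3420, V(4,1)=0.1559, V(4,2)=0.0000, V(4,3)=0.0000, V(4,4)=0.0000
  t=3,j=0: stock 19.9340 → up 22.9241 (V=0.1559), down 18.7380 (V=4.3420). Price 0.6731; hedge Δ=-1.0000, bond B=20.6071.
  t=3,j=1: stock 24.3874 → up 28.0455 (V=0.0000), down 22.9241 (V=0.1559). Price 0.0199; hedge Δ=-0.0304, bond B=0.7622.
  t=3,j=2: stock 29.8356 → up 34.3109 (V=0.0000), down 28.0455 (V=0.0000). Price 0.0000; hedge Δ=0.0000, bond B=0.0000.
  t=3,j=3: stock 36.5010 → up 41.9761 (V=0.0000), down 34.3109 (V=0.0000). Price 0.0000; hedge Δ=0.0000, bond B=0.0000.
  t=2,j=0: stock 21.2064 → up 24.3874 (V=0.0199), down 19.9340 (V=0.6731). Price 0.1011; hedge Δ=-0.1467, bond B=3.2118.
  t=2,j=1: stock 25.9440 → up 29.8356 (V=0.0000), down 24.3874 (V=0.0199). Price 0.0025; hedge Δ=-0.0036, bond B=0.0972.
  t=2,j=2: stock 31.7400 → up 36.5010 (V=0.0000), down 29.8356 (V=0.0000). Price 0.0000; hedge Δ=0.0000, bond B=0.0000.
  t=1,j=0: stock 22.5600 → up 25.9440 (V=0.0025), down 21.2064 (V=0.1011). Price 0.0148; hedge Δ=-0.0208, bond B=0.4841.
  t=1,j=1: stock 27.6000 → up 31.7400 (V=0.0000), down 25.9440 (V=0.0025). Price 0.0003; hedge Δ=-0.0004, bond B=0.0124.
  t=0,j=0: stock 24.0000 → up 27.6000 (V=0.0003), down 22.5600 (V=0.0148). Price 0.0021; hedge Δ=-0.0029, bond B=0.0712.
As a check, the time-0 holding Δ(0,0)·S0 + B(0,0) comes to 0.0021 — exactly V0.

(0,0): Delta=-0.0029 Bond=0.0712
(1,0): Delta=-0.0208 Bond=0.4841
(1,1): Delta=-0.0004 Bond=0.0124
(2,0): Delta=-0.1467 Bond=3.2118
(2,1): Delta=-0.0036 Bond=0.0972
(2,2): Delta=0.0000 Bond=0.0000
(3,0): Delta=-1.0000 Bond=20.6071
(3,1): Delta=-0.0304 Bond=0.7622
(3,2): Delta=0.0000 Bond=0.0000
(3,3): Delta=0.0000 Bond=0.0000
V0=0.0021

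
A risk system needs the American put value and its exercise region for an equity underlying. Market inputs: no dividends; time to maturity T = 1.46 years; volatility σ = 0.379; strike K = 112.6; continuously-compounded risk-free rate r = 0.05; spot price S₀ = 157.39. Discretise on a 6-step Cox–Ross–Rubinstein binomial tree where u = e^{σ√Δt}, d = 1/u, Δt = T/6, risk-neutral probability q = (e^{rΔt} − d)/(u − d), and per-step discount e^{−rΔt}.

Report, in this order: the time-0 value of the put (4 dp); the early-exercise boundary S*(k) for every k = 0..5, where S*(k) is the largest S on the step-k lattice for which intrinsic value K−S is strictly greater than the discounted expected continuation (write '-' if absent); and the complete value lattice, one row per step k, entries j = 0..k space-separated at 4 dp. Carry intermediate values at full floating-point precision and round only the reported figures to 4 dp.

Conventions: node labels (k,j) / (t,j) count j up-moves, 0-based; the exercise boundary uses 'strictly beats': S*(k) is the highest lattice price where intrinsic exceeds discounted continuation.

Δt=0.24333, u=1.20557, d=0.82948, q=0.48594, disc=e^(-rΔt)=0.98791
k=6 terminal: V=max(K-S,0) → 61.3360 38.0924 4.3098 0.0000 0.0000 0.0000 0.0000
k=5: j=0 S=61.8026 intr=50.7974 cont=49.4357 V=50.7974[EX]; j=1 S=89.8245 intr=22.7755 cont=21.4138 V=22.7755[EX]; j=2 S=130.5519 intr=0.0000 cont=2.1887 V=2.1887[hold]; j=3 S=189.7454 intr=0.0000 cont=0.0000 V=0.0000[hold]; j=4 S=275.7778 intr=0.0000 cont=0.0000 V=0.0000[hold]; j=5 S=400.8183 intr=0.0000 cont=0.0000 V=0.0000[hold]  S*(5)=89.8245
k=4: j=0 S=74.5076 intr=38.0924 cont=36.7307 V=38.0924[EX]; j=1 S=108.2902 intr=4.3098 cont=12.6170 V=12.6170[hold]; j=2 S=157.3900 intr=0.0000 cont=1.1115 V=1.1115[hold]; j=3 S=228.7522 intr=0.0000 cont=0.0000 V=0.0000[hold]; j=4 S=332.4707 intr=0.0000 cont=0.0000 V=0.0000[hold]  S*(4)=74.5076
k=3: j=0 S=89.8245 intr=22.7755 cont=25.4018 V=25.4018[hold]; j=1 S=130.5519 intr=0.0000 cont=6.9410 V=6.9410[hold]; j=2 S=189.7454 intr=0.0000 cont=0.5645 V=0.5645[hold]; j=3 S=275.7778 intr=0.0000 cont=0.0000 V=0.0000[hold]  S*(3)=-
k=2: j=0 S=108.2902 intr=4.3098 cont=16.2322 V=16.2322[hold]; j=1 S=157.3900 intr=0.0000 cont=3.7959 V=3.7959[hold]; j=2 S=228.7522 intr=0.0000 cont=0.2867 V=0.2867[hold]  S*(2)=-
k=1: j=0 S=130.5519 intr=0.0000 cont=10.0656 V=10.0656[hold]; j=1 S=189.7454 intr=0.0000 cont=2.0653 V=2.0653[hold]  S*(1)=-
k=0: j=0 S=157.3900 intr=0.0000 cont=6.1032 V=6.1032[hold]  S*(0)=-

price = 6.1032
boundary = - - - - 74.5076 89.8245
tree:
6.1032
10.0656 2.0653
16.2322 3.7959 0.2867
25.4018 6.9410 0.5645 0.0000
38.0924 12.6170 1.1115 0.0000 0.0000
50.7974 22.7755 2.1887 0.0000 0.0000 0.0000
61.3360 38.0924 4.3098 0.0000 0.0000 0.0000 0.0000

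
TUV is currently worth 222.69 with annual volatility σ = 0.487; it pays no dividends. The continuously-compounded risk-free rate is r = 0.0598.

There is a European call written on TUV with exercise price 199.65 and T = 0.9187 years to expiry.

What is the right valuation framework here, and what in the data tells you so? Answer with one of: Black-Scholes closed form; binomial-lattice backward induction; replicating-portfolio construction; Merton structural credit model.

framework: Black-Scholes closed form

Key observation: a European-exercise option on TUV struck at 199.65 — a GBM underlying with constant parameters — admits an analytic price: the data contain no early exercise, no discrete tree, no debt structure.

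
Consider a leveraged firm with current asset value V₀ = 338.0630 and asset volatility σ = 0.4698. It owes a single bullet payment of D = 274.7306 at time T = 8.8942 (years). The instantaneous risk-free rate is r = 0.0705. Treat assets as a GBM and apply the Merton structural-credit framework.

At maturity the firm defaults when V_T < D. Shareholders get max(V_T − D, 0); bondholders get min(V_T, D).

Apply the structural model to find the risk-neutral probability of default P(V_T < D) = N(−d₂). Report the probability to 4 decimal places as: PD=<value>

Equity is a call on the firm's assets struck at D = 274.7306:
d₁ = [ln(V₀/D) + (r + σ²/2)T] / (σ√T)
   = [ln(338.0630/274.7306) + (0.0705 + 0.5·0.4698²)·8.8942] / (0.4698·√8.8942)
   = [0.207441 + 1.608570] / 1.401091 = 1.296140
d₂ = d₁ − σ√T = 1.296140 − 1.401091 = -0.104951
risk-neutral PD = N(−d₂) = N(0.104951) = 0.541793

PD=0.5418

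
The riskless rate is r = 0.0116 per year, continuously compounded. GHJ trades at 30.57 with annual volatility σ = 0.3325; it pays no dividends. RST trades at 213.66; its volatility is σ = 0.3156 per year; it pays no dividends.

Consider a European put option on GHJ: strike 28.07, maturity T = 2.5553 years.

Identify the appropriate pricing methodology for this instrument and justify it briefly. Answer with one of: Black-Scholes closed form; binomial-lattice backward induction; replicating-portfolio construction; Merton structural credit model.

Key observation: the instrument is a plain European put (strike 28.07) on a lognormal asset; the exact continuous-time formula applies directly.

framework: Black-Scholes closed form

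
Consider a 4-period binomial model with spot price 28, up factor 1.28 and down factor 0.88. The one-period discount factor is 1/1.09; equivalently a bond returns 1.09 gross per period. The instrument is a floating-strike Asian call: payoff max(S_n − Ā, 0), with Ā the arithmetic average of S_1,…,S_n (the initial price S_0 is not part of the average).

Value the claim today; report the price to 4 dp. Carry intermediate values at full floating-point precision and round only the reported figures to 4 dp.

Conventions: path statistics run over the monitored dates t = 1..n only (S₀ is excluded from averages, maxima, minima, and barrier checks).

No-arbitrage gives p* = (R−d)/(u−d) = 0.5250: enumerate every path, weight its payoff by its p*-probability, and discount by R^4.
Enumerate all 2^4 = 16 price paths (U = up ×1.28, D = down ×0.88); each path with k up-moves has probability p*^k·(1−p*)^(4−k).
DDDD: Ā=20.5490, payoff=0.0000, prob=0.050907
UDDD: Ā=29.8894, payoff=0.0000, prob=0.056265
DUDD: Ā=27.0894, payoff=0.0000, prob=0.056265
UUDD: Ā=39.4028, payoff=0.0000, prob=0.062188
DDUD: Ā=24.6254, payoff=0.0000, prob=0.056265
UDUD: Ā=35.8188, payoff=0.0000, prob=0.062188
DUUD: Ā=33.0188, payoff=2.5070, prob=0.062188
UUUD: Ā=48.0273, payoff=3.6465, prob=0.068734
DDDU: Ā=22.4571, payoff=1.9669, prob=0.056265
UDDU: Ā=32.6649, payoff=2.8609, prob=0.062188
DUDU: Ā=29.8649, payoff=5.6609, prob=0.062188
UUDU: Ā=43.4398, payoff=8.2340, prob=0.068734
DDUU: Ā=27.4009, payoff=8.1249, prob=0.062188
UDUU: Ā=39.8558, payoff=11.8180, prob=0.068734
DUUU: Ā=37.0558, payoff=14.6180, prob=0.068734
UUUU: Ā=53.8993, payoff=21.2626, prob=0.075969
Price = Σ prob·payoff / R^4 = 5.550742 / 1.411582 = 3.9323

price = 3.9323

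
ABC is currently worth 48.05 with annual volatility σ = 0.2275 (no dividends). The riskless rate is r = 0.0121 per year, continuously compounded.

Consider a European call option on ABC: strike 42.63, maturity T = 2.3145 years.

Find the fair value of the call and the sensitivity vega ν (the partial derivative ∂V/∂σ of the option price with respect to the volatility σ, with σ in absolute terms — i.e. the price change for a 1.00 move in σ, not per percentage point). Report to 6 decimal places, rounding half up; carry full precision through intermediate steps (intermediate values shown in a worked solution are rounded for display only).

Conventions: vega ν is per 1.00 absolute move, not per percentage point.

σ√T = 0.2275·√2.3145 = 0.346107
d₁ = (ln(S/K) + (r+σ²/2)T) / (σ√T) = (ln(48.05/42.63) + (0.0121+0.2275²/2)·2.3145) / 0.346107 = (0.119684 + 0.087900) / 0.346107 = 0.599770
d₂ = d₁ − σ√T = 0.599770 − 0.346107 = 0.253663
e^{−rT} = 0.972383
N(d₁) = 0.725670,  N(d₂) = 0.600122
Call price V = S·N(d₁) − K·e^{−rT}·N(d₂) = 34.868449 − 24.876672 = 9.991777
φ(d₁) = (1/√(2π))·e^{−d₁²/2} = 0.333271
ν = S·φ(d₁)·√T = 24.362344

price = 9.991777
ν = 24.362344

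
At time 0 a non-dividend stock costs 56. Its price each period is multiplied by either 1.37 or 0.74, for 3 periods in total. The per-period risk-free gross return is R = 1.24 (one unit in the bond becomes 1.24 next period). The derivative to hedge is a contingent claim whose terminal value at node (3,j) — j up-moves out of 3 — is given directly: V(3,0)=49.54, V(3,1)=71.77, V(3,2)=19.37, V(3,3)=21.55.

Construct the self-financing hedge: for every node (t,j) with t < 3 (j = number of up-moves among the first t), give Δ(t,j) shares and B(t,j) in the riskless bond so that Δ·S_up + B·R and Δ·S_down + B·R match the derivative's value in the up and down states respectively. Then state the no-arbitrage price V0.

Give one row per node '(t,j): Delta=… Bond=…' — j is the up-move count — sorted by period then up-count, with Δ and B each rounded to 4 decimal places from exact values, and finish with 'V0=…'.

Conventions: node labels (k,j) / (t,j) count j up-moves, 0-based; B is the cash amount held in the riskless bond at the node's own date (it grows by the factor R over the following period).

(0,0): Delta=-0.2736 Bond=28.9793
(1,0): Delta=-1.1429 Bond=71.9585
(1,1): Delta=-0.1515 Bond=26.5681
(2,0): Delta=1.1507 Bond=18.8940
(2,1): Delta=-1.4650 Bond=107.5155
(2,2): Delta=0.0329 Bond=13.5559
V0=13.6562

Under the risk-neutral measure, an up-move has probability p* = (R−d)/(u−d) = 0.7937 and values discount at R = 1.24.
At maturity the claim pays: V(3,0)=49.5400, V(3,1)=71.7700, V(3,2)=19.3700, V(3,3)=21.5500
Node (2,0) S=30.6656: V=(p*·71.7700+(1−p*)·49.5400)/1.24=54.1797; Δ=(71.7700−49.5400)/(42.0119−22.6925)=1.1507; B=V−Δ·S=18.8940
Node (2,1) S=56.7728: V=(p*·19.3700+(1−p*)·71.7700)/1.24=24.3409; Δ=(19.3700−71.7700)/(77.7787−42.0119)=-1.4650; B=V−Δ·S=107.5155
Node (2,2) S=105.1064: V=(p*·21.5500+(1−p*)·19.3700)/1.24=17.0163; Δ=(21.5500−19.3700)/(143.9958−77.7787)=0.0329; B=V−Δ·S=13.5559
Node (1,0) S=41.4400: V=(p*·24.3409+(1−p*)·54.1797)/1.24=24.5952; Δ=(24.3409−54.1797)/(56.7728−30.6656)=-1.1429; B=V−Δ·S=71.9585
Node (1,1) S=76.7200: V=(p*·17.0163+(1−p*)·24.3409)/1.24=14.9417; Δ=(17.0163−24.3409)/(105.1064−56.7728)=-0.1515; B=V−Δ·S=26.5681
Node (0,0) S=56.0000: V=(p*·14.9417+(1−p*)·24.5952)/1.24=13.6562; Δ=(14.9417−24.5952)/(76.7200−41.4400)=-0.2736; B=V−Δ·S=28.9793
Check: Δ(0,0)·S0 + B(0,0) = 13.6562 = V0.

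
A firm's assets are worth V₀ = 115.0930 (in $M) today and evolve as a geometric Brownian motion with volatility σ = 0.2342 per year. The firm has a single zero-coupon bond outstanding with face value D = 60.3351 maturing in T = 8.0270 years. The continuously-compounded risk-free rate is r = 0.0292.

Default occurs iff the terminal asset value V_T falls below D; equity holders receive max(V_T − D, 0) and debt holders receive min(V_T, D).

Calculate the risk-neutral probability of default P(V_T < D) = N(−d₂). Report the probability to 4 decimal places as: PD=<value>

PD=0.1599

Apply the equity-as-call identities (strike 60.3351, horizon 8.0270 years):
d₁ = [ln(V₀/D) + (r + σ²/2)T] / (σ√T)
   = [ln(115.0930/60.3351) + (0.0292 + 0.5·0.2342²)·8.0270] / (0.2342·√8.0270)
   = [0.645826 + 0.454527] / 0.663535 = 1.658322
d₂ = d₁ − σ√T = 1.658322 − 0.663535 = 0.994787
risk-neutral PD = N(−d₂) = N(-0.994787) = 0.159920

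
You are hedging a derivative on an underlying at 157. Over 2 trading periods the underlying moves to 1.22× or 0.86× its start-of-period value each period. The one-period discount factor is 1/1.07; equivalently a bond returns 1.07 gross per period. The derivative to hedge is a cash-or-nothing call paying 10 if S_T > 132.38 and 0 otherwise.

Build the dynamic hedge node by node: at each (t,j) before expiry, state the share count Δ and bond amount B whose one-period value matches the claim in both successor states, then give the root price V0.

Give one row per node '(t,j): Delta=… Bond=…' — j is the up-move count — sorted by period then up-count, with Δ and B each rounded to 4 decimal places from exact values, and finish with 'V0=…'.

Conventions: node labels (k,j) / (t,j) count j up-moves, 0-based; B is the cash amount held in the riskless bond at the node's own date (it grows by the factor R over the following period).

Since d<R<u, set p* = (R−d)/(u−d) = 0.5833; price each node as the discounted p*-expectation of its children.
At maturity the claim pays: V(2,0)=0.0000, V(2,1)=10.0000, V(2,2)=10.0000
Node (1,0) S=135.0200: V=(p*·10.0000+(1−p*)·0.0000)/1.07=5.4517; Δ=(10.0000−0.0000)/(164.7244−116.1172)=0.2057; B=V−Δ·S=-22.3261
Node (1,1) S=191.5400: V=(p*·10.0000+(1−p*)·10.0000)/1.07=9.3458; Δ=(10.0000−10.0000)/(233.6788−164.7244)=0.0000; B=V−Δ·S=9.3458
Node (0,0) S=157.0000: V=(p*·9.3458+(1−p*)·5.4517)/1.07=7.2180; Δ=(9.3458−5.4517)/(191.5400−135.0200)=0.0689; B=V−Δ·S=-3.5989
Verification: the root portfolio costs Δ(0,0)·S0 + B(0,0) = 7.2180, matching V0.

(0,0): Delta=0.0689 Bond=-3.5989
(1,0): Delta=0.2057 Bond=-22.3261
(1,1): Delta=0.0000 Bond=9.3458
V0=7.2180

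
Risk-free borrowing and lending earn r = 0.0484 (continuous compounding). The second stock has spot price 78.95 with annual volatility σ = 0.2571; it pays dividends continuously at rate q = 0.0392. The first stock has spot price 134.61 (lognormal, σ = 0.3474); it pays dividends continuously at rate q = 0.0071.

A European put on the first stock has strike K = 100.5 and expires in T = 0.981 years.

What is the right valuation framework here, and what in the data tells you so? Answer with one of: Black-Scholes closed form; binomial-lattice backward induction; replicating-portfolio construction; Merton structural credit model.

Key observation: the strike-100.5 put on the first stock is European-exercise on a continuously-modelled lognormal underlying, so its value is a single closed-form evaluation.

framework: Black-Scholes closed form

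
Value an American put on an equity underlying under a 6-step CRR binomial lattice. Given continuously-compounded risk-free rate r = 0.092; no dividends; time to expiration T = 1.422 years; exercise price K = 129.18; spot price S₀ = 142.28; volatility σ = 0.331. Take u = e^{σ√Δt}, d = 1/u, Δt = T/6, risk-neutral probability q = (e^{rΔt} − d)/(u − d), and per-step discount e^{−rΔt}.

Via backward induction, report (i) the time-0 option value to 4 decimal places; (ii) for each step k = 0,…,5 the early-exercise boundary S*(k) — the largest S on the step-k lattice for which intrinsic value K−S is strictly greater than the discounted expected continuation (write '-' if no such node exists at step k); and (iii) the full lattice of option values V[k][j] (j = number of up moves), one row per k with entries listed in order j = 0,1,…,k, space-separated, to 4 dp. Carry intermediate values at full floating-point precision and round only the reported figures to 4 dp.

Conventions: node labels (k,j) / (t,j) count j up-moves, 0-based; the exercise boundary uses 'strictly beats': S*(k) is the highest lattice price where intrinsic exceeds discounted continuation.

price = 9.9717
boundary = - - - 87.7400 103.0813 87.7400
tree:
9.9717
16.6529 4.4132
26.8541 8.2256 1.1881
41.4400 14.9316 2.5722 0.0000
54.4980 26.0987 5.5685 0.0000 0.0000
65.6127 41.4400 12.0553 0.0000 0.0000 0.0000
75.0732 54.4980 26.0987 0.0000 0.0000 0.0000 0.0000

Δt=0.23700, u=1.17485, d=0.85117, q=0.52791, disc=e^(-rΔt)=0.97843
k=6 terminal: V=max(K-S,0) → 75.0732 54.4980 26.0987 0.0000 0.0000 0.0000 0.0000
k=5: j=0 S=63.5673 intr=65.6127 cont=62.8265 V=65.6127[EX]; j=1 S=87.7400 intr=41.4400 cont=38.6538 V=41.4400[EX]; j=2 S=121.1049 intr=8.0751 cont=12.0553 V=12.0553[hold]; j=3 S=167.1575 intr=0.0000 cont=0.0000 V=0.0000[hold]; j=4 S=230.7225 intr=0.0000 cont=0.0000 V=0.0000[hold]; j=5 S=318.4593 intr=0.0000 cont=0.0000 V=0.0000[hold]  S*(5)=87.7400
k=4: j=0 S=74.6820 intr=54.4980 cont=51.7119 V=54.4980[EX]; j=1 S=103.0813 intr=26.0987 cont=25.3684 V=26.0987[EX]; j=2 S=142.2800 intr=0.0000 cont=5.5685 V=5.5685[hold]; j=3 S=196.3848 intr=0.0000 cont=0.0000 V=0.0000[hold]; j=4 S=271.0641 intr=0.0000 cont=0.0000 V=0.0000[hold]  S*(4)=103.0813
k=3: j=0 S=87.7400 intr=41.4400 cont=38.6538 V=41.4400[EX]; j=1 S=121.1049 intr=8.0751 cont=14.9316 V=14.9316[hold]; j=2 S=167.1575 intr=0.0000 cont=2.5722 V=2.5722[hold]; j=3 S=230.7225 intr=0.0000 cont=0.0000 V=0.0000[hold]  S*(3)=87.7400
k=2: j=0 S=103.0813 intr=26.0987 cont=26.8541 V=26.8541[hold]; j=1 S=142.2800 intr=0.0000 cont=8.2256 V=8.2256[hold]; j=2 S=196.3848 intr=0.0000 cont=1.1881 V=1.1881[hold]  S*(2)=-
k=1: j=0 S=121.1049 intr=8.0751 cont=16.6529 V=16.6529[hold]; j=1 S=167.1575 intr=0.0000 cont=4.4132 V=4.4132[hold]  S*(1)=-
k=0: j=0 S=142.2800 intr=0.0000 cont=9.9717 V=9.9717[hold]  S*(0)=-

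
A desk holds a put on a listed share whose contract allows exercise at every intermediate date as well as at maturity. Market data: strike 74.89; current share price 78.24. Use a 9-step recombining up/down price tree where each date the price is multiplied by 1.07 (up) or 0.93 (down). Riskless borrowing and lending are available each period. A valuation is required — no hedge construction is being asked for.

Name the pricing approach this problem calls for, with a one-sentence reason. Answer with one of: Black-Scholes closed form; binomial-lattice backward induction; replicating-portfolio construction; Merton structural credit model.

framework: binomial-lattice backward induction

Key observation: an American put (K = 74.89, S₀ = 78.24) on a 9-date tree has no closed form — the optimal stopping decision is embedded and must be resolved recursively from expiry.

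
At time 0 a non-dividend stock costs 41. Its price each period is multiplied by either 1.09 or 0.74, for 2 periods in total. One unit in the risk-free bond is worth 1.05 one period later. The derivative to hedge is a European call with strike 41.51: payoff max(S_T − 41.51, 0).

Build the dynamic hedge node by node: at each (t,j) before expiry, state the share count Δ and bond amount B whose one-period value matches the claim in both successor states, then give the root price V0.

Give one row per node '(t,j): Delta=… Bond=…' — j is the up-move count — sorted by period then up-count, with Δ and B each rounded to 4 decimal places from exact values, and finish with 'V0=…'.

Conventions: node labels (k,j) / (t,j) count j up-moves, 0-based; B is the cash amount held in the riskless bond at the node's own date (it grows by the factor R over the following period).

The replicating-portfolio and risk-neutral prices coincide; use p* = (1.05−0.74)/(1.09−0.74) = 0.8857 for the latter.
At maturity the claim pays: V(2,0)=0.0000, V(2,1)=0.0000, V(2,2)=7.2021
(1,0): S=30.3400. Δ = (V_up−V_dn)/(S_up−S_dn) = (0.0000−0.0000)/(33.0706−22.4516) = 0.0000. V = [p*·0.0000 + (1−p*)·0.0000]/1.05 = 0.0000. B = V − Δ·S = 0.0000.
(1,1): S=44.6900. Δ = (V_up−V_dn)/(S_up−S_dn) = (7.2021−0.0000)/(48.7121−33.0706) = 0.4604. V = [p*·7.2021 + (1−p*)·0.0000]/1.05 = 6.0752. B = V − Δ·S = -14.5022.
(0,0): S=41.0000. Δ = (V_up−V_dn)/(S_up−S_dn) = (6.0752−0.0000)/(44.6900−30.3400) = 0.4234. V = [p*·6.0752 + (1−p*)·0.0000]/1.05 = 5.1247. B = V − Δ·S = -12.2331.
Check: Δ(0,0)·S0 + B(0,0) = 5.1247 = V0.

(0,0): Delta=0.4234 Bond=-12.2331
(1,0): Delta=0.0000 Bond=0.0000
(1,1): Delta=0.4604 Bond=-14.5022
V0=5.1247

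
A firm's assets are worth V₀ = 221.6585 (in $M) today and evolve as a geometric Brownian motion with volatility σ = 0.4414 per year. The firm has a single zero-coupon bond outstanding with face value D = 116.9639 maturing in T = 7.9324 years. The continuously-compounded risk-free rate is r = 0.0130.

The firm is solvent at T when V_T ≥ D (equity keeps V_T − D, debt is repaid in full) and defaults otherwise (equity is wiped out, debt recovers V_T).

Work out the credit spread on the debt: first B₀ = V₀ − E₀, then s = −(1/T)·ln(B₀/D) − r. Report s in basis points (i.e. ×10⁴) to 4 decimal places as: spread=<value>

spread=406.3671

With assets at 221.6585 and a single debt payment of 116.9639 at 7.9324 years:
d₁ = [ln(V₀/D) + (r + σ²/2)T] / (σ√T)
   = [ln(221.6585/116.9639) + (0.0130 + 0.5·0.4414²)·7.9324] / (0.4414·√7.9324)
   = [0.639273 + 0.875872] / 1.243182 = 1.218763
d₂ = d₁ − σ√T = 1.218763 − 1.243182 = -0.024419
N(d₁) = 0.888533,  N(d₂) = 0.490259,  e^(−rT) = 0.902018
E₀ = V₀·N(d₁) − D·e^(−rT)·N(d₂)
   = 221.6585·0.888533 − 116.9639·0.902018·0.490259 = 145.226803
B₀ = V₀ − E₀ = 221.6585 − 145.226803 = 76.431697
spread = −(1/T)·ln(B₀/D) − r = −(1/7.9324)·ln(76.431697/116.9639) − 0.0130 = 0.04063671
in basis points: 0.04063671 × 10⁴ = 406.3671 bp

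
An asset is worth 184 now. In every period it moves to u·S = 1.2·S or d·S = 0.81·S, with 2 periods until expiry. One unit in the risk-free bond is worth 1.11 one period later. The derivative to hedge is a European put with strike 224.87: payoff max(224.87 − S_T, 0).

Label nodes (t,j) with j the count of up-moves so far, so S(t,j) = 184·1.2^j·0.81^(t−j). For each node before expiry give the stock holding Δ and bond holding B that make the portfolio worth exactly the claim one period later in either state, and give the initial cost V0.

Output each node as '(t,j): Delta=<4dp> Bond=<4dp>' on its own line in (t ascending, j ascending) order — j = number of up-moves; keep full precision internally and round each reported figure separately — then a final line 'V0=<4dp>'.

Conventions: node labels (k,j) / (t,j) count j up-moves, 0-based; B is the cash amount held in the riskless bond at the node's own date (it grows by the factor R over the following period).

(0,0): Delta=-0.6128 Bond=130.5258
(1,0): Delta=-1.0000 Bond=202.5856
(1,1): Delta=-0.5344 Bond=127.5731
V0=17.7628

Under the risk-neutral measure, an up-move has probability p* = (R−d)/(u−d) = 0.7692 and values discount at R = 1.11.
At maturity the claim pays: V(2,0)=104.1476, V(2,1)=46.0220, V(2,2)=0.0000
  t=1,j=0: stock 149.0400 → up 178.8480 (V=46.0220), down 120.7224 (V=104.1476). Price 53.5456; hedge Δ=-1.0000, bond B=202.5856.
  t=1,j=1: stock 220.8000 → up 264.9600 (V=0.0000), down 178.8480 (V=46.0220). Price 9.5680; hedge Δ=-0.5344, bond B=127.5731.
  t=0,j=0: stock 184.0000 → up 220.8000 (V=9.5680), down 149.0400 (V=53.5456). Price 17.7628; hedge Δ=-0.6128, bond B=130.5258.
Sanity check at the root: Δ(0,0)·S0 + B(0,0) reproduces V0 = 17.7628.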